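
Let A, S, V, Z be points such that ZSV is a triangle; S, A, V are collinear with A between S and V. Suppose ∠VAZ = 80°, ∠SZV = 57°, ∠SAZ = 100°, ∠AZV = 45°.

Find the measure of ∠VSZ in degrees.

∠VSZ = 68°

1. ∠AVZ = 55°  [△ZAV]
2. ∠SVZ = 55°  [A on ray VS]
3. ∠VSZ = 68°  [△ZSV]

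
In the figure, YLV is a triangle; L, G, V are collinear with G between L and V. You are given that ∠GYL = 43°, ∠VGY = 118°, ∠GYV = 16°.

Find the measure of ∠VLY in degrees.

∠VLY = 75°

1. ∠LGY = 62°  [linear pair at G on LV]
2. ∠GLY = 75°  [△YLG]
3. ∠VLY = 75°  [G on ray LV]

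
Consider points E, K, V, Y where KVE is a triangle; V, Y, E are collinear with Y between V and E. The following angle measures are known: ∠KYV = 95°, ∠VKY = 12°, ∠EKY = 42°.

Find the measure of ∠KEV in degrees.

∠KEV = 53°

1. ∠EYK = 85°  [linear pair at Y on VE]
2. ∠KEY = 53°  [△KYE]
3. ∠KEV = 53°  [Y on ray EV]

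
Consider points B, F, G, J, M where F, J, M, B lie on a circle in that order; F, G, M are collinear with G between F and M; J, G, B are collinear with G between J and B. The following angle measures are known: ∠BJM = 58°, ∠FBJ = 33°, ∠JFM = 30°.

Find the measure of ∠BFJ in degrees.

1. ∠JBM = 30°  [same arc JM]
2. ∠BMJ = 92°  [△JMB]
3. ∠BFJ = 88°  [cyclic FJMB, opposite ∠F+∠M]

∠BFJ = 88°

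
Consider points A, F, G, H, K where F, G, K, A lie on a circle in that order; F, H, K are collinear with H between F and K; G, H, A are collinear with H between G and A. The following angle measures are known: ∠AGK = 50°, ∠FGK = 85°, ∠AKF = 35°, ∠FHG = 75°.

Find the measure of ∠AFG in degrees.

1. ∠AFK = 50°  [same arc KA]
2. ∠AGF = 35°  [same arc FA]
3. ∠AHK = 75°  [vertical angles at H]
4. ∠AHF = 105°  [linear pair at H on FK]
5. ∠FAG = 25°  [△FHA]
6. ∠AFG = 120°  [△FGA]

∠AFG = 120°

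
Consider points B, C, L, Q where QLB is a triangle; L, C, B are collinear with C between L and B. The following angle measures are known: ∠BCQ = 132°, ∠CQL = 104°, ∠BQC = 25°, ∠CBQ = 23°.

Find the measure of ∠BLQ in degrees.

1. ∠LCQ = 48°  [linear pair at C on LB]
2. ∠CLQ = 28°  [△QLC]
3. ∠BLQ = 28°  [C on ray LB]

∠BLQ = 28°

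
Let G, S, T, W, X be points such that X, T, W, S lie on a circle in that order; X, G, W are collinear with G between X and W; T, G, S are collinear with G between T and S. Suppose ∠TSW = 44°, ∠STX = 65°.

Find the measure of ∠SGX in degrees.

1. ∠SWX = 65°  [same arc XS]
2. ∠SGW = 71°  [△WGS]
3. ∠SGX = 109°  [linear pair at G on XW]

∠SGX = 109°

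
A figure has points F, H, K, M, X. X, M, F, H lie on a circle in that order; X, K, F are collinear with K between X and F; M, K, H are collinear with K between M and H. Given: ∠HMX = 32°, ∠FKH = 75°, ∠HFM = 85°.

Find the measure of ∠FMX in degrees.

1. ∠HFX = 32°  [same arc XH]
2. ∠MKX = 75°  [vertical angles at K]
3. ∠FHM = 73°  [△FKH]
4. ∠FMH = 22°  [△MFH]
5. ∠FKM = 105°  [linear pair at K on XF]
6. ∠FXM = 73°  [△XKM]
7. ∠MFX = 53°  [△MKF]
8. ∠FMX = 54°  [△XMF]

∠FMX = 54°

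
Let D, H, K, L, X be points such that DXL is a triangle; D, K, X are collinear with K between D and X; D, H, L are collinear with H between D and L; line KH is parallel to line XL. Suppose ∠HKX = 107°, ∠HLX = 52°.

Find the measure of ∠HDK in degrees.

1. ∠DKH = 73°  [linear pair at K on DX]
2. ∠DLX = 52°  [H on ray LD]
3. ∠DXL = 73°  [KH∥XL, corresponding at K]
4. ∠LDX = 55°  [△DXL]
5. ∠HDK = 55°  [K on DX, H on DL]

∠HDK = 55°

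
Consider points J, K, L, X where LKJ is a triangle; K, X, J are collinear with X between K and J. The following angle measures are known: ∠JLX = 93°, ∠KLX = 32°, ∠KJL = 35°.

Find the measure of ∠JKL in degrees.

1. ∠LJX = 35°  [X on ray JK]
2. ∠JXL = 52°  [△LXJ]
3. ∠KXL = 128°  [linear pair at X on KJ]
4. ∠LKX = 20°  [△LKX]
5. ∠JKL = 20°  [X on ray KJ]

∠JKL = 20°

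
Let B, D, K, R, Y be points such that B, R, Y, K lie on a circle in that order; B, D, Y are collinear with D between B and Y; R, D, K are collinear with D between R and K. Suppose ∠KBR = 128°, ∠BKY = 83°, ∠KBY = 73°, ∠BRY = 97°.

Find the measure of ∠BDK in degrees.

1. ∠KYR = 52°  [cyclic BRYK, opposite ∠B+∠Y]
2. ∠BYK = 24°  [△BYK]
3. ∠KRY = 73°  [same arc YK]
4. ∠RKY = 55°  [△RYK]
5. ∠KDY = 101°  [△YDK]
6. ∠BDK = 79°  [linear pair at D on BY]

∠BDK = 79°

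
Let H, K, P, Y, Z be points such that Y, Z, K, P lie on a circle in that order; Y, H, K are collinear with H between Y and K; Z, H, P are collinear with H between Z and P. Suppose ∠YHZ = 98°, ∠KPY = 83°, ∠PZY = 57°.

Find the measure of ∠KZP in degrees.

∠KZP = 40°

1. ∠KHZ = 82°  [linear pair at H on YK]
2. ∠KYZ = 25°  [△YHZ]
3. ∠KZY = 97°  [cyclic YZKP, opposite ∠Z+∠P]
4. ∠YKZ = 58°  [△YZK]
5. ∠KZP = 40°  [△ZHK]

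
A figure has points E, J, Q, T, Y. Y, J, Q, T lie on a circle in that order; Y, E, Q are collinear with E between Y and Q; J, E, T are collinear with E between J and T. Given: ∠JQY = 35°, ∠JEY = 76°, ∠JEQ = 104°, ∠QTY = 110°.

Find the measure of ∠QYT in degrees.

1. ∠JTY = 35°  [same arc YJ]
2. ∠TEY = 104°  [vertical angles at E]
3. ∠QYT = 41°  [△YET]

∠QYT = 41°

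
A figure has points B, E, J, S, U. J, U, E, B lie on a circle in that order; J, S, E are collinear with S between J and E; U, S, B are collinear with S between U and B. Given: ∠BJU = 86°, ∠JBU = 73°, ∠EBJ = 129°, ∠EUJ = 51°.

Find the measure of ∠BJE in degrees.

∠BJE = 30°

1. ∠BUJ = 21°  [△JUB]
2. ∠BEJ = 21°  [same arc JB]
3. ∠BJE = 30°  [△JEB]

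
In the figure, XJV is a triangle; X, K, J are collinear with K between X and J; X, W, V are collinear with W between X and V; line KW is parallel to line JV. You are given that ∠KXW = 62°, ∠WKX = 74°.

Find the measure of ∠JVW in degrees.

1. ∠KWX = 44°  [△XKW]
2. ∠KWV = 136°  [linear pair at W on XV]
3. ∠JVW = 44°  [KW∥JV, co-interior at V–W]

∠JVW = 44°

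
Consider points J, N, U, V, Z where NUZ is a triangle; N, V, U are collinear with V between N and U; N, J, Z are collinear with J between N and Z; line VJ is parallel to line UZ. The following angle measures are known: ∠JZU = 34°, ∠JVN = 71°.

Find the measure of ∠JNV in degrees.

1. ∠NZU = 34°  [J on ray ZN]
2. ∠NUZ = 71°  [VJ∥UZ, corresponding at V]
3. ∠UNZ = 75°  [△NUZ]
4. ∠JNV = 75°  [V on NU, J on NZ]

∠JNV = 75°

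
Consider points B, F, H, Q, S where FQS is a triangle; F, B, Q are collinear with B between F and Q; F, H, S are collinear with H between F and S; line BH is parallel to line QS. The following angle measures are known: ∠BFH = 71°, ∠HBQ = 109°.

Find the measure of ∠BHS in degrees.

1. ∠FBH = 71°  [linear pair at B on FQ]
2. ∠BHF = 38°  [△FBH]
3. ∠BHS = 142°  [linear pair at H on FS]

∠BHS = 142°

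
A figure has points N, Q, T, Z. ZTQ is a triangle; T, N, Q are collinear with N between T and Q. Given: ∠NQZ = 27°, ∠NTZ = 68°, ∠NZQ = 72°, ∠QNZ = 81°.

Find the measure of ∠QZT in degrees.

∠QZT = 85°

1. ∠TQZ = 27°  [N on ray QT]
2. ∠QTZ = 68°  [N on ray TQ]
3. ∠QZT = 85°  [△ZTQ]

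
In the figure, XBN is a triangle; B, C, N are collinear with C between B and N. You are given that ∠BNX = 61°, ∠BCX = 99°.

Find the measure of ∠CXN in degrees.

∠CXN = 38°

1. ∠CNX = 61°  [C on ray NB]
2. ∠NCX = 81°  [linear pair at C on BN]
3. ∠CXN = 38°  [△XCN]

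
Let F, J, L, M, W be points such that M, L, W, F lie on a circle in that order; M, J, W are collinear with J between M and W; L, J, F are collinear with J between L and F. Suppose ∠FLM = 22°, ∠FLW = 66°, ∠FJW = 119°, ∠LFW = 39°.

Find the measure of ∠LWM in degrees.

1. ∠FMW = 66°  [same arc WF]
2. ∠FJM = 61°  [linear pair at J on MW]
3. ∠LFM = 53°  [△MJF]
4. ∠LWM = 53°  [same arc ML]

∠LWM = 53°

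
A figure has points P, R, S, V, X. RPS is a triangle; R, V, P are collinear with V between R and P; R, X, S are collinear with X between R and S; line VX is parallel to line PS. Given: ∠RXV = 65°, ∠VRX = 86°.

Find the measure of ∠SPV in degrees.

∠SPV = 29°

1. ∠RVX = 29°  [△RVX]
2. ∠PVX = 151°  [linear pair at V on RP]
3. ∠SPV = 29°  [VX∥PS, co-interior at P–V]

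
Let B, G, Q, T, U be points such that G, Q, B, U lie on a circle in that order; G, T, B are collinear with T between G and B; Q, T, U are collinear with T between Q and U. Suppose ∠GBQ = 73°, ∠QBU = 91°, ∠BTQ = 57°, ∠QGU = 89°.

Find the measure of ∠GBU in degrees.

1. ∠GUQ = 73°  [same arc GQ]
2. ∠GQU = 18°  [△GQU]
3. ∠GBU = 18°  [same arc GU]

∠GBU = 18°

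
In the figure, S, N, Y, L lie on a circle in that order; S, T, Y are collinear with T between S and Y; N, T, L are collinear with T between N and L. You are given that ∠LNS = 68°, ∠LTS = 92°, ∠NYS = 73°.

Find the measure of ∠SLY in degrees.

∠SLY = 97°

1. ∠LYS = 68°  [same arc SL]
2. ∠NLS = 73°  [same arc SN]
3. ∠LSY = 15°  [△STL]
4. ∠SLY = 97°  [△SYL]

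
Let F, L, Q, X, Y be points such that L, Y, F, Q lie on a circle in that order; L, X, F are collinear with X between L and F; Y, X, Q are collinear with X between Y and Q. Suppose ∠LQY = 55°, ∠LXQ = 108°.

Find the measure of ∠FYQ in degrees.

∠FYQ = 17°

1. ∠LFY = 55°  [same arc LY]
2. ∠FXY = 108°  [vertical angles at X]
3. ∠FYQ = 17°  [△YXF]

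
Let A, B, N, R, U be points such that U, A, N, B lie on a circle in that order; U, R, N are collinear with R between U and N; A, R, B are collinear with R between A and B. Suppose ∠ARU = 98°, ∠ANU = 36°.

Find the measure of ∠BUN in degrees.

1. ∠BRN = 98°  [vertical angles at R]
2. ∠ABU = 36°  [same arc UA]
3. ∠BRU = 82°  [linear pair at R on UN]
4. ∠BUN = 62°  [△URB]

∠BUN = 62°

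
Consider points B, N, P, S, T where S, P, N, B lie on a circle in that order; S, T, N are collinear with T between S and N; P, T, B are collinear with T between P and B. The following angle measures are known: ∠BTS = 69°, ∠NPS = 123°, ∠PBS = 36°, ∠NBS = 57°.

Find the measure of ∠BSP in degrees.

1. ∠BSN = 75°  [△STB]
2. ∠BNS = 48°  [△SNB]
3. ∠BPS = 48°  [same arc SB]
4. ∠BSP = 96°  [△SPB]

∠BSP = 96°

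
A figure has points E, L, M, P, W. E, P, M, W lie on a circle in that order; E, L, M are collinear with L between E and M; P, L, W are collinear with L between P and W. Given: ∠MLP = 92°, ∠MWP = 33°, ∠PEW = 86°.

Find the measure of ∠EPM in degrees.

∠EPM = 112°

1. ∠MEP = 33°  [same arc PM]
2. ∠PMW = 94°  [cyclic EPMW, opposite ∠E+∠M]
3. ∠MPW = 53°  [△PMW]
4. ∠EMP = 35°  [△PLM]
5. ∠EPM = 112°  [△EPM]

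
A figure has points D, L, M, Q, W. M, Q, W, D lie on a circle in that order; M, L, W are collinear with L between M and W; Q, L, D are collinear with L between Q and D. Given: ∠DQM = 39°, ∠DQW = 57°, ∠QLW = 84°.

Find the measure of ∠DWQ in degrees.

∠DWQ = 78°

1. ∠DMW = 57°  [same arc WD]
2. ∠DLM = 84°  [vertical angles at L]
3. ∠MDQ = 39°  [△MLD]
4. ∠DMQ = 102°  [△MQD]
5. ∠DWQ = 78°  [cyclic MQWD, opposite ∠M+∠W]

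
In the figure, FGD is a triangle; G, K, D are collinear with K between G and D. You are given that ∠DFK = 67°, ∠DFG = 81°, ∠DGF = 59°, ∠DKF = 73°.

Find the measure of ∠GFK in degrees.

∠GFK = 14°

1. ∠FGK = 59°  [K on ray GD]
2. ∠FKG = 107°  [linear pair at K on GD]
3. ∠GFK = 14°  [△FGK]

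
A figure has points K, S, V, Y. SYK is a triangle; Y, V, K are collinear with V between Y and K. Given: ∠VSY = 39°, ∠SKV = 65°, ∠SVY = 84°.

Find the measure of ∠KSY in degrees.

∠KSY = 58°

1. ∠SYV = 57°  [△SYV]
2. ∠SKY = 65°  [V on ray KY]
3. ∠KYS = 57°  [V on ray YK]
4. ∠KSY = 58°  [△SYK]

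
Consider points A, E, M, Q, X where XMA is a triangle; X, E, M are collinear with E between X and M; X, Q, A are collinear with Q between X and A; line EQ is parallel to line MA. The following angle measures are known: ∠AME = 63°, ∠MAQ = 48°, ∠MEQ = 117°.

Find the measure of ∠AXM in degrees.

∠AXM = 69°

1. ∠AMX = 63°  [E on ray MX]
2. ∠MAX = 48°  [Q on ray AX]
3. ∠AXM = 69°  [△XMA]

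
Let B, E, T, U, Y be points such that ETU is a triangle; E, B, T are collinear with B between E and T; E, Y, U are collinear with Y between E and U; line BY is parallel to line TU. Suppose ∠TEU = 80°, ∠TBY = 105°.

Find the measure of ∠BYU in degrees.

∠BYU = 155°

1. ∠BEY = 80°  [B on ET, Y on EU]
2. ∠EBY = 75°  [linear pair at B on ET]
3. ∠BYE = 25°  [△EBY]
4. ∠BYU = 155°  [linear pair at Y on EU]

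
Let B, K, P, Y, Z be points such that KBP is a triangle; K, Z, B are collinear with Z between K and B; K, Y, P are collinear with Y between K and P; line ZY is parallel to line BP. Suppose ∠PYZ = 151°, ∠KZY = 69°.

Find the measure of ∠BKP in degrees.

∠BKP = 82°

1. ∠KYZ = 29°  [linear pair at Y on KP]
2. ∠YKZ = 82°  [△KZY]
3. ∠BKP = 82°  [Z on KB, Y on KP]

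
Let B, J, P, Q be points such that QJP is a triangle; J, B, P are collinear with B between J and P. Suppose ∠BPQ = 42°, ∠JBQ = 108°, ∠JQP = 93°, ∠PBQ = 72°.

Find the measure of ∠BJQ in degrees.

1. ∠JPQ = 42°  [B on ray PJ]
2. ∠PJQ = 45°  [△QJP]
3. ∠BJQ = 45°  [B on ray JP]

∠BJQ = 45°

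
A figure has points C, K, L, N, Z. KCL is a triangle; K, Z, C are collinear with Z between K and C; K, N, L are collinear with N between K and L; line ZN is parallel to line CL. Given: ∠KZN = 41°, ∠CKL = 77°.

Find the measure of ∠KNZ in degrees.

1. ∠KCL = 41°  [ZN∥CL, corresponding at Z]
2. ∠CLK = 62°  [△KCL]
3. ∠KNZ = 62°  [ZN∥CL, corresponding at N]

∠KNZ = 62°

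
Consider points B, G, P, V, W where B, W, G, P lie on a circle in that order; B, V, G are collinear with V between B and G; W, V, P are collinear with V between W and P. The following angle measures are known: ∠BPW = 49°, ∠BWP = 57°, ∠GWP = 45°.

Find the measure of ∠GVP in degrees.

1. ∠GBP = 45°  [same arc GP]
2. ∠BVP = 86°  [△BVP]
3. ∠GVP = 94°  [linear pair at V on BG]

∠GVP = 94°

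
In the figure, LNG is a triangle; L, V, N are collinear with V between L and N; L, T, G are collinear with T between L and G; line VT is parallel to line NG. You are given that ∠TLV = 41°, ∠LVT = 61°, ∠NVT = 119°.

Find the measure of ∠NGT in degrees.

1. ∠LTV = 78°  [△LVT]
2. ∠GTV = 102°  [linear pair at T on LG]
3. ∠NGT = 78°  [VT∥NG, co-interior at G–T]

∠NGT = 78°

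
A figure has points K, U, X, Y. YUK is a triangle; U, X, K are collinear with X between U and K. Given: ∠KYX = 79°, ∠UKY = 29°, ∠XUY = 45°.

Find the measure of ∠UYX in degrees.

∠UYX = 27°

1. ∠XKY = 29°  [X on ray KU]
2. ∠KXY = 72°  [△YXK]
3. ∠UXY = 108°  [linear pair at X on UK]
4. ∠UYX = 27°  [△YUX]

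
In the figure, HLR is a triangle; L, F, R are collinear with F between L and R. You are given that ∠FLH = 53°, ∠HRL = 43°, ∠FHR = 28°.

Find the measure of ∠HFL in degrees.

1. ∠FRH = 43°  [F on ray RL]
2. ∠HFR = 109°  [△HFR]
3. ∠HFL = 71°  [linear pair at F on LR]

∠HFL = 71°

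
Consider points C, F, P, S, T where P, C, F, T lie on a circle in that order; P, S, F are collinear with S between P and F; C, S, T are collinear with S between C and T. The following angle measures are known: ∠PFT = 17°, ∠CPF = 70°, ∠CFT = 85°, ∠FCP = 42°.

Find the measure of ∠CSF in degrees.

∠CSF = 87°

1. ∠CTF = 70°  [same arc CF]
2. ∠CFP = 68°  [△PCF]
3. ∠FCT = 25°  [△CFT]
4. ∠CSF = 87°  [△CSF]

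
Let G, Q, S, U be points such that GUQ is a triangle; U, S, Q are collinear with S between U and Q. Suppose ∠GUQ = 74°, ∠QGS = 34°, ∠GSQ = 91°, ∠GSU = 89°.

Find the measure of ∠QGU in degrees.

1. ∠GQS = 55°  [△GSQ]
2. ∠GQU = 55°  [S on ray QU]
3. ∠QGU = 51°  [△GUQ]

∠QGU = 51°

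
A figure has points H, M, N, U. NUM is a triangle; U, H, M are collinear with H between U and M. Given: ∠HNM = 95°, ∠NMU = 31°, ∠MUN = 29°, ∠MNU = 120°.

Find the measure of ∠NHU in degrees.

1. ∠HMN = 31°  [H on ray MU]
2. ∠MHN = 54°  [△NHM]
3. ∠NHU = 126°  [linear pair at H on UM]

∠NHU = 126°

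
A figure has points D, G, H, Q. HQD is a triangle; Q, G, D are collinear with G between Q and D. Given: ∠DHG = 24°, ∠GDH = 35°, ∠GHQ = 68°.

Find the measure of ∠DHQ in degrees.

∠DHQ = 92°

1. ∠DGH = 121°  [△HGD]
2. ∠HDQ = 35°  [G on ray DQ]
3. ∠HGQ = 59°  [linear pair at G on QD]
4. ∠GQH = 53°  [△HQG]
5. ∠DQH = 53°  [G on ray QD]
6. ∠DHQ = 92°  [△HQD]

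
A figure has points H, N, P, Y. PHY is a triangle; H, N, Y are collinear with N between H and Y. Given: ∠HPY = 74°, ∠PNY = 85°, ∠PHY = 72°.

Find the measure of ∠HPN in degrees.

∠HPN = 13°

1. ∠HNP = 95°  [linear pair at N on HY]
2. ∠NHP = 72°  [N on ray HY]
3. ∠HPN = 13°  [△PHN]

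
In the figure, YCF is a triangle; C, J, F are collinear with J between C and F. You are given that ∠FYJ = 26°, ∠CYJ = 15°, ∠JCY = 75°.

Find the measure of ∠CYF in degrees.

1. ∠CJY = 90°  [△YCJ]
2. ∠FCY = 75°  [J on ray CF]
3. ∠FJY = 90°  [linear pair at J on CF]
4. ∠JFY = 64°  [△YJF]
5. ∠CFY = 64°  [J on ray FC]
6. ∠CYF = 41°  [△YCF]

∠CYF = 41°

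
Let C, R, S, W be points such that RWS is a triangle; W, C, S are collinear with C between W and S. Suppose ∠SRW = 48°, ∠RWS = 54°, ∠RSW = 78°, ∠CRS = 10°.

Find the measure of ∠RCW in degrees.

∠RCW = 88°

1. ∠CSR = 78°  [C on ray SW]
2. ∠RCS = 92°  [△RCS]
3. ∠RCW = 88°  [linear pair at C on WS]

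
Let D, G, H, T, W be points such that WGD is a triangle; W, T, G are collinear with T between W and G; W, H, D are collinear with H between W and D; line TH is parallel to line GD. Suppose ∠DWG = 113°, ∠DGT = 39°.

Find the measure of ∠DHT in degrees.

1. ∠DGW = 39°  [T on ray GW]
2. ∠GDW = 28°  [△WGD]
3. ∠THW = 28°  [TH∥GD, corresponding at H]
4. ∠DHT = 152°  [linear pair at H on WD]

∠DHT = 152°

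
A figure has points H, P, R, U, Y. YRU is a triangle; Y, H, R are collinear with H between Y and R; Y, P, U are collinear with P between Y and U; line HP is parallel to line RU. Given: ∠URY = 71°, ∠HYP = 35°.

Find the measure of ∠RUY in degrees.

1. ∠PHY = 71°  [HP∥RU, corresponding at H]
2. ∠HPY = 74°  [△YHP]
3. ∠RUY = 74°  [HP∥RU, corresponding at P]

∠RUY = 74°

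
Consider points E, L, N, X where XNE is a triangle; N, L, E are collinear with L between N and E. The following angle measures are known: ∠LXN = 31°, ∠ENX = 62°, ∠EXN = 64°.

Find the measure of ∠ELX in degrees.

∠ELX = 93°

1. ∠LNX = 62°  [L on ray NE]
2. ∠NLX = 87°  [△XNL]
3. ∠ELX = 93°  [linear pair at L on NE]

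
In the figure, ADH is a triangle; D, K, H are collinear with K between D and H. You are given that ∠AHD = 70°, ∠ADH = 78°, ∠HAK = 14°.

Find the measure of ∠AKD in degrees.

∠AKD = 84°

1. ∠AHK = 70°  [K on ray HD]
2. ∠AKH = 96°  [△AKH]
3. ∠AKD = 84°  [linear pair at K on DH]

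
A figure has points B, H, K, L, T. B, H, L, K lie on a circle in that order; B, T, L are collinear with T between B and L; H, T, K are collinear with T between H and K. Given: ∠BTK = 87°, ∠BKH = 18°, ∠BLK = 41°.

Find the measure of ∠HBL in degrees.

1. ∠HTL = 87°  [vertical angles at T]
2. ∠BHK = 41°  [same arc BK]
3. ∠BTH = 93°  [linear pair at T on BL]
4. ∠HBL = 46°  [△BTH]

∠HBL = 46°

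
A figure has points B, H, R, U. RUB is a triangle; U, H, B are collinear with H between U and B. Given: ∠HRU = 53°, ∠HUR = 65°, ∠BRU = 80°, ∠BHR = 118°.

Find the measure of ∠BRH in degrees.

∠BRH = 27°

1. ∠BUR = 65°  [H on ray UB]
2. ∠RBU = 35°  [△RUB]
3. ∠HBR = 35°  [H on ray BU]
4. ∠BRH = 27°  [△RHB]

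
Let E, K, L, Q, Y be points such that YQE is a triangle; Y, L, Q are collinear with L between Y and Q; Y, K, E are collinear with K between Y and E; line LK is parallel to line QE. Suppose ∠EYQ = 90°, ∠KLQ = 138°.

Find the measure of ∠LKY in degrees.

∠LKY = 48°

1. ∠KYL = 90°  [L on YQ, K on YE]
2. ∠KLY = 42°  [linear pair at L on YQ]
3. ∠LKY = 48°  [△YLK]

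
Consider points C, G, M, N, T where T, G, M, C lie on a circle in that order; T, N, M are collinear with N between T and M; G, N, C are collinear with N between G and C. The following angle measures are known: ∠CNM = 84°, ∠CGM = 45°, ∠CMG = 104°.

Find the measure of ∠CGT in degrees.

∠CGT = 65°

1. ∠CNT = 96°  [linear pair at N on TM]
2. ∠CTM = 45°  [same arc MC]
3. ∠CTG = 76°  [cyclic TGMC, opposite ∠T+∠M]
4. ∠GCT = 39°  [△TNC]
5. ∠CGT = 65°  [△TGC]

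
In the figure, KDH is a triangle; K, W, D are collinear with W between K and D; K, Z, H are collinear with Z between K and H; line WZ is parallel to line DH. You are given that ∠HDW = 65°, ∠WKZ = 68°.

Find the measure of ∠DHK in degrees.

∠DHK = 47°

1. ∠HDK = 65°  [W on ray DK]
2. ∠DKH = 68°  [W on KD, Z on KH]
3. ∠DHK = 47°  [△KDH]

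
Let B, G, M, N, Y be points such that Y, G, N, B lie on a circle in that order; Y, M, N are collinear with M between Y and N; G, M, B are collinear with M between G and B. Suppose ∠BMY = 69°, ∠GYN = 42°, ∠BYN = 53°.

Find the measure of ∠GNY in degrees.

1. ∠GMN = 69°  [vertical angles at M]
2. ∠BGN = 53°  [same arc NB]
3. ∠GNY = 58°  [△GMN]

∠GNY = 58°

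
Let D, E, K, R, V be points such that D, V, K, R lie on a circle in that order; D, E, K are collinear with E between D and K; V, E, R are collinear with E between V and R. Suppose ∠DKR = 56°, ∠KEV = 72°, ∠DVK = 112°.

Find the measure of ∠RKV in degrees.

1. ∠DVR = 56°  [same arc DR]
2. ∠DEV = 108°  [linear pair at E on DK]
3. ∠DRK = 68°  [cyclic DVKR, opposite ∠V+∠R]
4. ∠KDV = 16°  [△DEV]
5. ∠KDR = 56°  [△DKR]
6. ∠KRV = 16°  [same arc VK]
7. ∠KVR = 56°  [same arc KR]
8. ∠RKV = 108°  [△VKR]

∠RKV = 108°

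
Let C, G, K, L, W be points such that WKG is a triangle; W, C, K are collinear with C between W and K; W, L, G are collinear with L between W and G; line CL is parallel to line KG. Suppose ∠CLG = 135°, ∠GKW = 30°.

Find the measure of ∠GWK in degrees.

∠GWK = 105°

1. ∠CLW = 45°  [linear pair at L on WG]
2. ∠LCW = 30°  [CL∥KG, corresponding at C]
3. ∠CWL = 105°  [△WCL]
4. ∠GWK = 105°  [C on WK, L on WG]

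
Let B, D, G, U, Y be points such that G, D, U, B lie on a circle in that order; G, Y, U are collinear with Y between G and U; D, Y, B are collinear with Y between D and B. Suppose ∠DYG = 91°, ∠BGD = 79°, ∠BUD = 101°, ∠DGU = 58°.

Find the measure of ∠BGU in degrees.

1. ∠BYU = 91°  [vertical angles at Y]
2. ∠BDG = 31°  [△GYD]
3. ∠DBG = 70°  [△GDB]
4. ∠BYG = 89°  [linear pair at Y on GU]
5. ∠BGU = 21°  [△GYB]

∠BGU = 21°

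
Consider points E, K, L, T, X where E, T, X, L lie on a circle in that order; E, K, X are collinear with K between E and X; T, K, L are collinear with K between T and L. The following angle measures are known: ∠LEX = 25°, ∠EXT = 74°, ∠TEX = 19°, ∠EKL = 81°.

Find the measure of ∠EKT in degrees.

1. ∠LTX = 25°  [same arc XL]
2. ∠TKX = 81°  [△TKX]
3. ∠EKT = 99°  [linear pair at K on EX]

∠EKT = 99°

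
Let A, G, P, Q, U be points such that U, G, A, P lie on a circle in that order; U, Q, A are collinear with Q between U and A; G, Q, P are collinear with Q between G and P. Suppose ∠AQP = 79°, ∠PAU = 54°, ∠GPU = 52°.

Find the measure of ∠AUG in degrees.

∠AUG = 47°

1. ∠GQU = 79°  [vertical angles at Q]
2. ∠PGU = 54°  [same arc UP]
3. ∠AUG = 47°  [△UQG]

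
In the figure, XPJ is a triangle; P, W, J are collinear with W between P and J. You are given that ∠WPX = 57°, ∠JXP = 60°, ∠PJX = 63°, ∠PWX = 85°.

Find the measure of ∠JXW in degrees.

∠JXW = 22°

1. ∠WJX = 63°  [W on ray JP]
2. ∠JWX = 95°  [linear pair at W on PJ]
3. ∠JXW = 22°  [△XWJ]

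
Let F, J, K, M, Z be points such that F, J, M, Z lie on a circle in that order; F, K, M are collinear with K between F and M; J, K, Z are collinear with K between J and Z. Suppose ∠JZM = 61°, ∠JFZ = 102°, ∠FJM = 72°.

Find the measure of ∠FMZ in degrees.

∠FMZ = 31°

1. ∠JMZ = 78°  [cyclic FJMZ, opposite ∠F+∠M]
2. ∠FZM = 108°  [cyclic FJMZ, opposite ∠J+∠Z]
3. ∠MJZ = 41°  [△JMZ]
4. ∠MFZ = 41°  [same arc MZ]
5. ∠FMZ = 31°  [△FMZ]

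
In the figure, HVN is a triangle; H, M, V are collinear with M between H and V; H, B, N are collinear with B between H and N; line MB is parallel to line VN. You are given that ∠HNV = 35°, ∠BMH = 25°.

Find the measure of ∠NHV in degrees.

∠NHV = 120°

1. ∠HBM = 35°  [MB∥VN, corresponding at B]
2. ∠BHM = 120°  [△HMB]
3. ∠NHV = 120°  [M on HV, B on HN]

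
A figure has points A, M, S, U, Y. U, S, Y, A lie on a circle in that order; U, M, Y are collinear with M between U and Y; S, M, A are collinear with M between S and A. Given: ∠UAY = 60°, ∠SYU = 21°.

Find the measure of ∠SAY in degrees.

1. ∠USY = 120°  [cyclic USYA, opposite ∠S+∠A]
2. ∠SUY = 39°  [△USY]
3. ∠SAY = 39°  [same arc SY]

∠SAY = 39°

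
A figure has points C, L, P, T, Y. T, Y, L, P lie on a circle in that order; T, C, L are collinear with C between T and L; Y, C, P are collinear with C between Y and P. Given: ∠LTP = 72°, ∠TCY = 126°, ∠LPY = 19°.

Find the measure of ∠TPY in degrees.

1. ∠LYP = 72°  [same arc LP]
2. ∠LCY = 54°  [linear pair at C on TL]
3. ∠TLY = 54°  [△YCL]
4. ∠TPY = 54°  [same arc TY]

∠TPY = 54°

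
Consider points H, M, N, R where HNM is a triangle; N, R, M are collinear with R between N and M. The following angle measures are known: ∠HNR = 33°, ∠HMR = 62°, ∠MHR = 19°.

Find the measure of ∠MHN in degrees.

1. ∠HNM = 33°  [R on ray NM]
2. ∠HMN = 62°  [R on ray MN]
3. ∠MHN = 85°  [△HNM]

∠MHN = 85°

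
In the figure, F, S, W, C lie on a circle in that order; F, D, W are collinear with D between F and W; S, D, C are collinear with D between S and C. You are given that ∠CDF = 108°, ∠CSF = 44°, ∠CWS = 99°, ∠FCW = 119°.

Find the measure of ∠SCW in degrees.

1. ∠CDW = 72°  [linear pair at D on FW]
2. ∠CWF = 44°  [same arc FC]
3. ∠SCW = 64°  [△WDC]

∠SCW = 64°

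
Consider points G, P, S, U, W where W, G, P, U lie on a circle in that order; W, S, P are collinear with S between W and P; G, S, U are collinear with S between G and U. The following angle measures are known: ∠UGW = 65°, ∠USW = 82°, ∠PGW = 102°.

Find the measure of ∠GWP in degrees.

1. ∠UPW = 65°  [same arc WU]
2. ∠PSU = 98°  [linear pair at S on WP]
3. ∠GUP = 17°  [△PSU]
4. ∠GWP = 17°  [same arc GP]

∠GWP = 17°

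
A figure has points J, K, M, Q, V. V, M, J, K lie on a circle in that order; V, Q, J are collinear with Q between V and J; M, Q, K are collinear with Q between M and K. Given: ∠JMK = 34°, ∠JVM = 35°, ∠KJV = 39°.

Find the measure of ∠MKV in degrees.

∠MKV = 72°

1. ∠JVK = 34°  [same arc JK]
2. ∠JKM = 35°  [same arc MJ]
3. ∠JQK = 106°  [△JQK]
4. ∠KQV = 74°  [linear pair at Q on VJ]
5. ∠MKV = 72°  [△VQK]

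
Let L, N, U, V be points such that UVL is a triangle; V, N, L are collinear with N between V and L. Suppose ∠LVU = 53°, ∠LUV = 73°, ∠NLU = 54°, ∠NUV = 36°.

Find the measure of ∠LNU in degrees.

1. ∠NVU = 53°  [N on ray VL]
2. ∠UNV = 91°  [△UVN]
3. ∠LNU = 89°  [linear pair at N on VL]

∠LNU = 89°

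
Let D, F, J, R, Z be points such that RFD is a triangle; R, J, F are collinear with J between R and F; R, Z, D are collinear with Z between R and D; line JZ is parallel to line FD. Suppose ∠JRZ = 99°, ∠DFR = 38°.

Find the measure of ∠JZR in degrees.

∠JZR = 43°

1. ∠DRF = 99°  [J on RF, Z on RD]
2. ∠FDR = 43°  [△RFD]
3. ∠JZR = 43°  [JZ∥FD, corresponding at Z]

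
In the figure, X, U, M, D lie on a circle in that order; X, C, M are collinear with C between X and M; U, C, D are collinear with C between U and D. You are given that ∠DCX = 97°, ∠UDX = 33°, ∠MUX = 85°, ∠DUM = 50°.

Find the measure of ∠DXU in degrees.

∠DXU = 112°

1. ∠MCU = 97°  [vertical angles at C]
2. ∠UMX = 33°  [same arc XU]
3. ∠MXU = 62°  [△XUM]
4. ∠UCX = 83°  [linear pair at C on XM]
5. ∠DUX = 35°  [△XCU]
6. ∠DXU = 112°  [△XUD]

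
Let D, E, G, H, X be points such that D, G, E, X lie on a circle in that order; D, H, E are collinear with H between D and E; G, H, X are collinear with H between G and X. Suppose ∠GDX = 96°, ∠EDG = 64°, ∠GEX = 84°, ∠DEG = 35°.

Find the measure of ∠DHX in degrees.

∠DHX = 113°

1. ∠EXG = 64°  [same arc GE]
2. ∠EGX = 32°  [△GEX]
3. ∠DXG = 35°  [same arc DG]
4. ∠EDX = 32°  [same arc EX]
5. ∠DHX = 113°  [△DHX]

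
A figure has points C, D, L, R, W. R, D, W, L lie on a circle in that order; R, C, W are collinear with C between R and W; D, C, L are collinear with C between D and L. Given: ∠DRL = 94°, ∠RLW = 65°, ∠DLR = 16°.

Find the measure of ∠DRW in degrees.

1. ∠RDW = 115°  [cyclic RDWL, opposite ∠D+∠L]
2. ∠DWR = 16°  [same arc RD]
3. ∠DRW = 49°  [△RDW]

∠DRW = 49°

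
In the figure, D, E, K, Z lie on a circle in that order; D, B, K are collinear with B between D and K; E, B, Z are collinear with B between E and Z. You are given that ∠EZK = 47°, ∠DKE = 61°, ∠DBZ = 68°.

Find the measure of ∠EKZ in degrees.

∠EKZ = 82°

1. ∠EBK = 68°  [vertical angles at B]
2. ∠KEZ = 51°  [△EBK]
3. ∠EKZ = 82°  [△EKZ]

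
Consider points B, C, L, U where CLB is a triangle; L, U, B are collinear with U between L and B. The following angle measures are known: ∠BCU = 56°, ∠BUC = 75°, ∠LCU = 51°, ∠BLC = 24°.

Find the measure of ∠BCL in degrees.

∠BCL = 107°

1. ∠CBU = 49°  [△CUB]
2. ∠CBL = 49°  [U on ray BL]
3. ∠BCL = 107°  [△CLB]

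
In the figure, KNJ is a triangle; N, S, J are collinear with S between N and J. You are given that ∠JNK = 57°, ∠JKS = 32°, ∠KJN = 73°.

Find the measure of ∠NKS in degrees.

∠NKS = 18°

1. ∠KNS = 57°  [S on ray NJ]
2. ∠KJS = 73°  [S on ray JN]
3. ∠JSK = 75°  [△KSJ]
4. ∠KSN = 105°  [linear pair at S on NJ]
5. ∠NKS = 18°  [△KNS]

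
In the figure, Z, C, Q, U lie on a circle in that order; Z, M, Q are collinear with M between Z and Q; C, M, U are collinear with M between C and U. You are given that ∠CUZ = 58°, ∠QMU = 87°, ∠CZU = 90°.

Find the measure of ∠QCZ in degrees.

∠QCZ = 61°

1. ∠CQZ = 58°  [same arc ZC]
2. ∠UCZ = 32°  [△ZCU]
3. ∠CMZ = 87°  [vertical angles at M]
4. ∠CZQ = 61°  [△ZMC]
5. ∠QCZ = 61°  [△ZCQ]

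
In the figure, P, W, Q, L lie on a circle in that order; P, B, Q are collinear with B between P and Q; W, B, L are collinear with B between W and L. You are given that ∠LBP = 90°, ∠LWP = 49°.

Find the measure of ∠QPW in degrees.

1. ∠QBW = 90°  [vertical angles at B]
2. ∠PBW = 90°  [linear pair at B on PQ]
3. ∠QPW = 41°  [△PBW]

∠QPW = 41°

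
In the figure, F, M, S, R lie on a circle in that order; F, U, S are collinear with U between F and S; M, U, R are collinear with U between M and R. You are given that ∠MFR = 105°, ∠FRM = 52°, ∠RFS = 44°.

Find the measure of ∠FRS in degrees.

∠FRS = 113°

1. ∠FMR = 23°  [△FMR]
2. ∠FSR = 23°  [same arc FR]
3. ∠FRS = 113°  [△FSR]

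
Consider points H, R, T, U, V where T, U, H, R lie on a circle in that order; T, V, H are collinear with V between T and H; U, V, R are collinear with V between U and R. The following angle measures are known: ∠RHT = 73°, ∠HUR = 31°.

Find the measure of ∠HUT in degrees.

1. ∠HTR = 31°  [same arc HR]
2. ∠HRT = 76°  [△THR]
3. ∠HUT = 104°  [cyclic TUHR, opposite ∠U+∠R]

∠HUT = 104°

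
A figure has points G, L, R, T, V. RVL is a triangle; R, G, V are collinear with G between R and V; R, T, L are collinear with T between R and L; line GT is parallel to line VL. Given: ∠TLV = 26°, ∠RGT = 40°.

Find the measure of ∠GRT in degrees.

1. ∠RLV = 26°  [T on ray LR]
2. ∠LVR = 40°  [GT∥VL, corresponding at G]
3. ∠LRV = 114°  [△RVL]
4. ∠GRT = 114°  [G on RV, T on RL]

∠GRT = 114°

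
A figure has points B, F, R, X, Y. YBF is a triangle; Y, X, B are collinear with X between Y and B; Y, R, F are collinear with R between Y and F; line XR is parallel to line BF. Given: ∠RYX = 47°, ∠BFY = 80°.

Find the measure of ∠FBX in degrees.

1. ∠BYF = 47°  [X on YB, R on YF]
2. ∠FBY = 53°  [△YBF]
3. ∠FBX = 53°  [X on ray BY]

∠FBX = 53°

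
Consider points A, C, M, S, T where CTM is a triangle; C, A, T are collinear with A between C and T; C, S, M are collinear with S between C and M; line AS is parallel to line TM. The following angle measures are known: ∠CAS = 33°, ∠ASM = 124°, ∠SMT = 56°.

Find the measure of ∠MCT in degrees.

∠MCT = 91°

1. ∠CTM = 33°  [AS∥TM, corresponding at A]
2. ∠CMT = 56°  [S on ray MC]
3. ∠MCT = 91°  [△CTM]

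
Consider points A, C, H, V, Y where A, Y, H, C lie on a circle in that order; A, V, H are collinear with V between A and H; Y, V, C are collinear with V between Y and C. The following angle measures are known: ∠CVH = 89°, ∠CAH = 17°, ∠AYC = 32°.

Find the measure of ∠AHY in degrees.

∠AHY = 72°

1. ∠AVY = 89°  [vertical angles at V]
2. ∠CYH = 17°  [same arc HC]
3. ∠HVY = 91°  [linear pair at V on AH]
4. ∠AHY = 72°  [△YVH]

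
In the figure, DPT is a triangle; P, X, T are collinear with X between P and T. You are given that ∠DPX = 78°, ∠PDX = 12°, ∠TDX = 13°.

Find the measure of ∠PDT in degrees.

∠PDT = 25°

1. ∠DXP = 90°  [△DPX]
2. ∠DPT = 78°  [X on ray PT]
3. ∠DXT = 90°  [linear pair at X on PT]
4. ∠DTX = 77°  [△DXT]
5. ∠DTP = 77°  [X on ray TP]
6. ∠PDT = 25°  [△DPT]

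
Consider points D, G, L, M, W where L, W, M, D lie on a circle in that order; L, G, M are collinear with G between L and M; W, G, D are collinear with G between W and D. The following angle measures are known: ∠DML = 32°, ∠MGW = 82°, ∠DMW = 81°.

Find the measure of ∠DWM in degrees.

1. ∠DWL = 32°  [same arc LD]
2. ∠DGL = 82°  [vertical angles at G]
3. ∠DLW = 99°  [cyclic LWMD, opposite ∠L+∠M]
4. ∠LDW = 49°  [△LWD]
5. ∠DLM = 49°  [△LGD]
6. ∠DWM = 49°  [same arc MD]

∠DWM = 49°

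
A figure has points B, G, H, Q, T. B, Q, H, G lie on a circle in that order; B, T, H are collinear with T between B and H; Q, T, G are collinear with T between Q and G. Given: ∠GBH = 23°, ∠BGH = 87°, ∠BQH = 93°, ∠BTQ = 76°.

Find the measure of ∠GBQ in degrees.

∠GBQ = 57°

1. ∠GQH = 23°  [same arc HG]
2. ∠BHG = 70°  [△BHG]
3. ∠HTQ = 104°  [linear pair at T on BH]
4. ∠BHQ = 53°  [△QTH]
5. ∠BQG = 70°  [same arc BG]
6. ∠BGQ = 53°  [same arc BQ]
7. ∠GBQ = 57°  [△BQG]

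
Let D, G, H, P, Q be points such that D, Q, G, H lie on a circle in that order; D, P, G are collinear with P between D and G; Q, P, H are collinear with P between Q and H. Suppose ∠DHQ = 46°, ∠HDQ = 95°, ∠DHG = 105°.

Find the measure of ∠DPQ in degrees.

∠DPQ = 82°

1. ∠DGQ = 46°  [same arc DQ]
2. ∠DQH = 39°  [△DQH]
3. ∠DQG = 75°  [cyclic DQGH, opposite ∠Q+∠H]
4. ∠GDQ = 59°  [△DQG]
5. ∠DPQ = 82°  [△DPQ]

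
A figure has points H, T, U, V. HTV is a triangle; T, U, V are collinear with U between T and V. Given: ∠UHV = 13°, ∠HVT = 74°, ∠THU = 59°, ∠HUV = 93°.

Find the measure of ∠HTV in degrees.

1. ∠HUT = 87°  [linear pair at U on TV]
2. ∠HTU = 34°  [△HTU]
3. ∠HTV = 34°  [U on ray TV]

∠HTV = 34°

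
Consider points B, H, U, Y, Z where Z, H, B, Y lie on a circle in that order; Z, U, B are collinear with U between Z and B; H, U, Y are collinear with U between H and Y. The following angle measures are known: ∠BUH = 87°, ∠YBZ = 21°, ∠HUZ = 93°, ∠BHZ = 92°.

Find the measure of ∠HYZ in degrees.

1. ∠YHZ = 21°  [same arc ZY]
2. ∠BZH = 66°  [△ZUH]
3. ∠HBZ = 22°  [△ZHB]
4. ∠HYZ = 22°  [same arc ZH]

∠HYZ = 22°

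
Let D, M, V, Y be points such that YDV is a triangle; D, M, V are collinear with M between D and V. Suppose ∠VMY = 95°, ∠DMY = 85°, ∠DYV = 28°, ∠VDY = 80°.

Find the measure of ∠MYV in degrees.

∠MYV = 13°

1. ∠DVY = 72°  [△YDV]
2. ∠MVY = 72°  [M on ray VD]
3. ∠MYV = 13°  [△YMV]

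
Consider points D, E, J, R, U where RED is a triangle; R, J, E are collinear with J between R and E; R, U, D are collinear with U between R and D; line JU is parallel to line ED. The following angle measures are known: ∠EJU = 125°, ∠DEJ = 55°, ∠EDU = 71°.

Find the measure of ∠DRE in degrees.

∠DRE = 54°

1. ∠DER = 55°  [J on ray ER]
2. ∠EDR = 71°  [U on ray DR]
3. ∠DRE = 54°  [△RED]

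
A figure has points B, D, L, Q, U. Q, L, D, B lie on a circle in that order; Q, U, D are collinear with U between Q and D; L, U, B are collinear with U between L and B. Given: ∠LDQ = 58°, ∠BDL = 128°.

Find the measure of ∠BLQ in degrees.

∠BLQ = 70°

1. ∠LBQ = 58°  [same arc QL]
2. ∠BQL = 52°  [cyclic QLDB, opposite ∠Q+∠D]
3. ∠BLQ = 70°  [△QLB]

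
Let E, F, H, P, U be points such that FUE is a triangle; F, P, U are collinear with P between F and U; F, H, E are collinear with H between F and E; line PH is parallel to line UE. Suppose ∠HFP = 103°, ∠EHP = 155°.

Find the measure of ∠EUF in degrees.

1. ∠FHP = 25°  [linear pair at H on FE]
2. ∠FPH = 52°  [△FPH]
3. ∠EUF = 52°  [PH∥UE, corresponding at P]

∠EUF = 52°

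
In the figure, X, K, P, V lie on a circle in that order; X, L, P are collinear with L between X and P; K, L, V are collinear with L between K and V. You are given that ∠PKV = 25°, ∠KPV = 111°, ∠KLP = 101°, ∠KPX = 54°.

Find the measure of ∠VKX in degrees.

1. ∠KXV = 69°  [cyclic XKPV, opposite ∠X+∠P]
2. ∠KVX = 54°  [same arc XK]
3. ∠VKX = 57°  [△XKV]

∠VKX = 57°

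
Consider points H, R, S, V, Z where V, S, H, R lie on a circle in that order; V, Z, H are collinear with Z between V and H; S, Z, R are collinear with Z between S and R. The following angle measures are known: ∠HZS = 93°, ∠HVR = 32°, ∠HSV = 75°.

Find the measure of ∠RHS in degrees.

∠RHS = 98°

1. ∠RZV = 93°  [vertical angles at Z]
2. ∠HSR = 32°  [same arc HR]
3. ∠HRV = 105°  [cyclic VSHR, opposite ∠S+∠R]
4. ∠HZR = 87°  [linear pair at Z on VH]
5. ∠RHV = 43°  [△VHR]
6. ∠HRS = 50°  [△HZR]
7. ∠RHS = 98°  [△SHR]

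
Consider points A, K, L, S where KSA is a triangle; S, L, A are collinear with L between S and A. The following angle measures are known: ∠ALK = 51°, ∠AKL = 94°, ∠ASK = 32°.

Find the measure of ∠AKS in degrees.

∠AKS = 113°

1. ∠KAL = 35°  [△KLA]
2. ∠KAS = 35°  [L on ray AS]
3. ∠AKS = 113°  [△KSA]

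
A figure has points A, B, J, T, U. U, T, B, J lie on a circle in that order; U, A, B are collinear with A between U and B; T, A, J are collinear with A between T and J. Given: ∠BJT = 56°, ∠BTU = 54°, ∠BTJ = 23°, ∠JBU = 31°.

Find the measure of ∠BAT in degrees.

1. ∠BUT = 56°  [same arc TB]
2. ∠TBU = 70°  [△UTB]
3. ∠BAT = 87°  [△TAB]

∠BAT = 87°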